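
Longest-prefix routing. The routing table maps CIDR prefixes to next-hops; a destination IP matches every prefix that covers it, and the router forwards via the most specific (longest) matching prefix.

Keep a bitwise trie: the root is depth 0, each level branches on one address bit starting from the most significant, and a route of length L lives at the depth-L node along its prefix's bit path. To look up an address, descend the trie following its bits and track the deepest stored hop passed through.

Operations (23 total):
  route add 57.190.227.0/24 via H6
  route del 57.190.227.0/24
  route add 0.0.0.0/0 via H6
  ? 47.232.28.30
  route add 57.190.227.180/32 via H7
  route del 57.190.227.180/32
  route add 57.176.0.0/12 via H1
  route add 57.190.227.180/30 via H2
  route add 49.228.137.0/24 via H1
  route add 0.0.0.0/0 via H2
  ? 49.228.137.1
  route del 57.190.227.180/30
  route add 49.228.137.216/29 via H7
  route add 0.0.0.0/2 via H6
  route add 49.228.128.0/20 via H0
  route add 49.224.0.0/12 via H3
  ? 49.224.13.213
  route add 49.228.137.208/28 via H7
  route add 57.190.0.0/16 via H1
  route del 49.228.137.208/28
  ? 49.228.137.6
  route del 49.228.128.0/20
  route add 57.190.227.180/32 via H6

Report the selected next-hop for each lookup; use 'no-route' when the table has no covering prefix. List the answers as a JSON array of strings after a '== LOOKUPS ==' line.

Process each operation:
  + 57.190.227.0/24 (H6) depth=24
  del 57.190.227.0/24 (clear depth 24)
  + 0.0.0.0/0 (H6) depth=0
  lookup 47.232.28.30: bits 001 walk d0:H6→d1:-→d2:-→d3:- -> H6
  + 57.190.227.180/32 (H7) depth=32
  del 57.190.227.180/32 (clear depth 32)
  + 57.176.0.0/12 (H1) depth=12
  + 57.190.227.180/30 (H2) depth=30
  + 49.228.137.0/24 (H1) depth=24
  + 0.0.0.0/0 (H2) depth=0
  lookup 49.228.137.1: bits 001100011110010010001001 walk d0:H2→d1:-→d2:-→d3:-→d4:-→d5:-→d6:-→d7:-→d8:-→d9:-→d10:-→d11:-→d12:-→d13:-→d14:-→d15:-→d16:-→d17:-→d18:-→d19:-→d20:-→d21:-→d22:-→d23:-→d24:H1 -> H1
  del 57.190.227.180/30 (clear depth 30)
  + 49.228.137.216/29 (H7) depth=29
  + 0.0.0.0/2 (H6) depth=2
  + 49.228.128.0/20 (H0) depth=20
  + 49.224.0.0/12 (H3) depth=12
  lookup 49.224.13.213: bits 0011000111100 walk d0:H2→d1:-→d2:H6→d3:-→d4:-→d5:-→d6:-→d7:-→d8:-→d9:-→d10:-→d11:-→d12:H3→d13:- -> H3
  + 49.228.137.208/28 (H7) depth=28
  + 57.190.0.0/16 (H1) depth=16
  del 49.228.137.208/28 (clear depth 28)
  lookup 49.228.137.6: bits 001100011110010010001001 walk d0:H2→d1:-→d2:H6→d3:-→d4:-→d5:-→d6:-→d7:-→d8:-→d9:-→d10:-→d11:-→d12:H3→d13:-→d14:-→d15:-→d16:-→d17:-→d18:-→d19:-→d20:H0→d21:-→d22:-→d23:-→d24:H1 -> H1
  del 49.228.128.0/20 (clear depth 20)
  + 57.190.227.180/32 (H6) depth=32

== LOOKUPS ==
["H6","H1","H3","H1"]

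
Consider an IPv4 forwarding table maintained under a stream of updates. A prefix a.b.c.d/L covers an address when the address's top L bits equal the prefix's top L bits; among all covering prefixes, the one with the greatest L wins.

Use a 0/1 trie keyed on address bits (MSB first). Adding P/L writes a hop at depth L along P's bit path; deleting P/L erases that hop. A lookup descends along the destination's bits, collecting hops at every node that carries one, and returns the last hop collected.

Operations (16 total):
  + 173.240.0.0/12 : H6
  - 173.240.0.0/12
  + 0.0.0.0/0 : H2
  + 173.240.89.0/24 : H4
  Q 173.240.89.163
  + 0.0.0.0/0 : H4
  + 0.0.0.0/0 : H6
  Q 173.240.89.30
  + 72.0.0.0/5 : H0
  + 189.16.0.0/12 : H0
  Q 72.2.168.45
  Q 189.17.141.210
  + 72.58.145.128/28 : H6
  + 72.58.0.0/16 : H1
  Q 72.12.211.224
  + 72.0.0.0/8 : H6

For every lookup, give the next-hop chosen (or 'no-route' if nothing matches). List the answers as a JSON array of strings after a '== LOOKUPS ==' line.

Apply in order:
  + 173.240.0.0/12 (H6) depth=12
  del 173.240.0.0/12 (clear depth 12)
  + 0.0.0.0/0 (H2) depth=0
  + 173.240.89.0/24 (H4) depth=24
  ? 173.240.89.163  path d0:H2→d1:-→d2:-→d3:-→d4:-→d5:-→d6:-→d7:-→d8:-→d9:-→d10:-→d11:-→d12:-→d13:-→d14:-→d15:-→d16:-→d17:-→d18:-→d19:-→d20:-→d21:-→d22:-→d23:-→d24:H4  best=H4
  + 0.0.0.0/0 (H4) depth=0
  + 0.0.0.0/0 (H6) depth=0
  ? 173.240.89.30  path d0:H6→d1:-→d2:-→d3:-→d4:-→d5:-→d6:-→d7:-→d8:-→d9:-→d10:-→d11:-→d12:-→d13:-→d14:-→d15:-→d16:-→d17:-→d18:-→d19:-→d20:-→d21:-→d22:-→d23:-→d24:H4  best=H4
  + 72.0.0.0/5 (H0) depth=5
  + 189.16.0.0/12 (H0) depth=12
  ? 72.2.168.45  path d0:H6→d1:-→d2:-→d3:-→d4:-→d5:H0  best=H0
  ? 189.17.141.210  path d0:H6→d1:-→d2:-→d3:-→d4:-→d5:-→d6:-→d7:-→d8:-→d9:-→d10:-→d11:-→d12:H0  best=H0
  + 72.58.145.128/28 (H6) depth=28
  + 72.58.0.0/16 (H1) depth=16
  ? 72.12.211.224  path d0:H6→d1:-→d2:-→d3:-→d4:-→d5:H0→d6:-→d7:-→d8:-→d9:-→d10:-  best=H0
  + 72.0.0.0/8 (H6) depth=8

== LOOKUPS ==
["H4","H4","H0","H0","H0"]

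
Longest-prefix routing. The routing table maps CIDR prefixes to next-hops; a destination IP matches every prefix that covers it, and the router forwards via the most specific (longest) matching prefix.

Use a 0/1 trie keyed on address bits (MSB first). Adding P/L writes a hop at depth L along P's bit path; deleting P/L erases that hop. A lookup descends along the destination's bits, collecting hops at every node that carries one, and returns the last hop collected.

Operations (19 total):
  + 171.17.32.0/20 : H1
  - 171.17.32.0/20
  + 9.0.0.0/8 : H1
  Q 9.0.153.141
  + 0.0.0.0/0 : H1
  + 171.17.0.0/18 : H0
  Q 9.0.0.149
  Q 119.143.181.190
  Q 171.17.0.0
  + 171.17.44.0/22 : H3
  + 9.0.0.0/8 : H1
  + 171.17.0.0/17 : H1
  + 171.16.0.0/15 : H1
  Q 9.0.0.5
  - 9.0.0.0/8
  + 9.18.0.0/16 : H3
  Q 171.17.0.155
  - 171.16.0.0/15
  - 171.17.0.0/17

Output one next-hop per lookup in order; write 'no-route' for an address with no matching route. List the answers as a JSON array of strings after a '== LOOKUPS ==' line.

Apply in order:
  + 171.17.32.0/20 (H1) depth=20
  - 171.17.32.0/20 clear@20
  + 9.0.0.0/8 (H1) depth=8
  Q 9.0.153.141: descend 00001001 ; hops seen [H1] ; pick H1
  + 0.0.0.0/0 (H1) depth=0
  + 171.17.0.0/18 (H0) depth=18
  Q 9.0.0.149: descend 00001001 ; hops seen [H1,H1] ; pick H1
  Q 119.143.181.190: descend 0 ; hops seen [H1] ; pick H1
  Q 171.17.0.0: descend 101010110001000100 ; hops seen [H1,H0] ; pick H0
  + 171.17.44.0/22 (H3) depth=22
  + 9.0.0.0/8 (H1) depth=8
  + 171.17.0.0/17 (H1) depth=17
  + 171.16.0.0/15 (H1) depth=15
  Q 9.0.0.5: descend 00001001 ; hops seen [H1,H1] ; pick H1
  - 9.0.0.0/8 clear@8
  + 9.18.0.0/16 (H3) depth=16
  Q 171.17.0.155: descend 101010110001000100 ; hops seen [H1,H1,H1,H0] ; pick H0
  - 171.16.0.0/15 clear@15
  - 171.17.0.0/17 clear@17

== LOOKUPS ==
["H1","H1","H1","H0","H1","H0"]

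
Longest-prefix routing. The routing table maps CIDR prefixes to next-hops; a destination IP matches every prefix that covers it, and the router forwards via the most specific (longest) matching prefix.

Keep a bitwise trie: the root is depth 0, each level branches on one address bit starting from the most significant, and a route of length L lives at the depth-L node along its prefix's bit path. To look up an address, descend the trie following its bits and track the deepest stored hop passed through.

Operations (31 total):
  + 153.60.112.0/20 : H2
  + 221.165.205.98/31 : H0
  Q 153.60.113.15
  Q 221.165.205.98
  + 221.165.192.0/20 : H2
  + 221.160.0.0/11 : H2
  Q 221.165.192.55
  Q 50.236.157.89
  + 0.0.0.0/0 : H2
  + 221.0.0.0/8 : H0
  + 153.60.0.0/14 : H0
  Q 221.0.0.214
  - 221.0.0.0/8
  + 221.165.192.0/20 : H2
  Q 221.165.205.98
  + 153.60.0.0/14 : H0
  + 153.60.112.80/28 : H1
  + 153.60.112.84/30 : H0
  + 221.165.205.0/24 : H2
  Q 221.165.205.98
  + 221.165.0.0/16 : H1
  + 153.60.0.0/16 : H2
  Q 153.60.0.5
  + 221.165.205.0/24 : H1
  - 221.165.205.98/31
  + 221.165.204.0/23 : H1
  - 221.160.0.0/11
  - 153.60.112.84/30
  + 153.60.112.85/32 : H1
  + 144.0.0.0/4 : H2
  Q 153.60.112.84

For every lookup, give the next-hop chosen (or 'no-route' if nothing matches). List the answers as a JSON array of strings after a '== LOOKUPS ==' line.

Apply in order:
  add 153.60.112.0/20 -> H2 at depth 20
  add 221.165.205.98/31 -> H0 at depth 31
  lookup 153.60.113.15: bits 10011001001111000111 walk d0:-→d1:-→d2:-→d3:-→d4:-→d5:-→d6:-→d7:-→d8:-→d9:-→d10:-→d11:-→d12:-→d13:-→d14:-→d15:-→d16:-→d17:-→d18:-→d19:-→d20:H2 -> H2
  lookup 221.165.205.98: bits 1101110110100101110011010110001 walk d0:-→d1:-→d2:-→d3:-→d4:-→d5:-→d6:-→d7:-→d8:-→d9:-→d10:-→d11:-→d12:-→d13:-→d14:-→d15:-→d16:-→d17:-→d18:-→d19:-→d20:-→d21:-→d22:-→d23:-→d24:-→d25:-→d26:-→d27:-→d28:-→d29:-→d30:-→d31:H0 -> H0
  add 221.165.192.0/20 -> H2 at depth 20
  add 221.160.0.0/11 -> H2 at depth 11
  lookup 221.165.192.55: bits 11011101101001011100 walk d0:-→d1:-→d2:-→d3:-→d4:-→d5:-→d6:-→d7:-→d8:-→d9:-→d10:-→d11:H2→d12:-→d13:-→d14:-→d15:-→d16:-→d17:-→d18:-→d19:-→d20:H2 -> H2
  lookup 50.236.157.89: bits ε walk d0:- -> no-route
  add 0.0.0.0/0 -> H2 at depth 0
  add 221.0.0.0/8 -> H0 at depth 8
  add 153.60.0.0/14 -> H0 at depth 14
  lookup 221.0.0.214: bits 11011101 walk d0:H2→d1:-→d2:-→d3:-→d4:-→d5:-→d6:-→d7:-→d8:H0 -> H0
  - 221.0.0.0/8 clear@8
  add 221.165.192.0/20 -> H2 at depth 20
  lookup 221.165.205.98: bits 1101110110100101110011010110001 walk d0:H2→d1:-→d2:-→d3:-→d4:-→d5:-→d6:-→d7:-→d8:-→d9:-→d10:-→d11:H2→d12:-→d13:-→d14:-→d15:-→d16:-→d17:-→d18:-→d19:-→d20:H2→d21:-→d22:-→d23:-→d24:-→d25:-→d26:-→d27:-→d28:-→d29:-→d30:-→d31:H0 -> H0
  add 153.60.0.0/14 -> H0 at depth 14
  add 153.60.112.80/28 -> H1 at depth 28
  add 153.60.112.84/30 -> H0 at depth 30
  add 221.165.205.0/24 -> H2 at depth 24
  lookup 221.165.205.98: bits 1101110110100101110011010110001 walk d0:H2→d1:-→d2:-→d3:-→d4:-→d5:-→d6:-→d7:-→d8:-→d9:-→d10:-→d11:H2→d12:-→d13:-→d14:-→d15:-→d16:-→d17:-→d18:-→d19:-→d20:H2→d21:-→d22:-→d23:-→d24:H2→d25:-→d26:-→d27:-→d28:-→d29:-→d30:-→d31:H0 -> H0
  add 221.165.0.0/16 -> H1 at depth 16
  add 153.60.0.0/16 -> H2 at depth 16
  lookup 153.60.0.5: bits 10011001001111000 walk d0:H2→d1:-→d2:-→d3:-→d4:-→d5:-→d6:-→d7:-→d8:-→d9:-→d10:-→d11:-→d12:-→d13:-→d14:H0→d15:-→d16:H2→d17:- -> H2
  add 221.165.205.0/24 -> H1 at depth 24
  - 221.165.205.98/31 clear@31
  add 221.165.204.0/23 -> H1 at depth 23
  - 221.160.0.0/11 clear@11
  - 153.60.112.84/30 clear@30
  add 153.60.112.85/32 -> H1 at depth 32
  add 144.0.0.0/4 -> H2 at depth 4
  lookup 153.60.112.84: bits 1001100100111100011100000101010 walk d0:H2→d1:-→d2:-→d3:-→d4:H2→d5:-→d6:-→d7:-→d8:-→d9:-→d10:-→d11:-→d12:-→d13:-→d14:H0→d15:-→d16:H2→d17:-→d18:-→d19:-→d20:H2→d21:-→d22:-→d23:-→d24:-→d25:-→d26:-→d27:-→d28:H1→d29:-→d30:-→d31:- -> H1

== LOOKUPS ==
["H2","H0","H2","no-route","H0","H0","H0","H2","H1"]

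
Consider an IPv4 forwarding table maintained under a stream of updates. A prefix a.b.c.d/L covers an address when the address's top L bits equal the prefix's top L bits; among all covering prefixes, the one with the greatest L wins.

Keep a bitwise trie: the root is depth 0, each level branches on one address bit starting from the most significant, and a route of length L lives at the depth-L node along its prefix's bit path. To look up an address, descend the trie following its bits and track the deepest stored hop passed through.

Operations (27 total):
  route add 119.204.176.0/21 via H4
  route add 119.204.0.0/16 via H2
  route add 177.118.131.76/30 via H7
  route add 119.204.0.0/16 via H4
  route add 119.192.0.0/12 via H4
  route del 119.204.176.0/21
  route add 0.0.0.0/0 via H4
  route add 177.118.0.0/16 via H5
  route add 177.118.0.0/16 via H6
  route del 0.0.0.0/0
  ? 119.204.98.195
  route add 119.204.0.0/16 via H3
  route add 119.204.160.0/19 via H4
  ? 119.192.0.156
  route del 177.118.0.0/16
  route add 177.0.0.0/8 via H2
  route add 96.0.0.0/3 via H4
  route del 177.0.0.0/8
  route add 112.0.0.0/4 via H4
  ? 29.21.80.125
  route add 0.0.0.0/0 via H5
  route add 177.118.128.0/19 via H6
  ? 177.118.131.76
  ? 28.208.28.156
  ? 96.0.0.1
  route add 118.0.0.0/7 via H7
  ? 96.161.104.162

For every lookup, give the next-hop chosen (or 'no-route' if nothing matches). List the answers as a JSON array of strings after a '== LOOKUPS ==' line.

Process each operation:
  add 119.204.176.0/21 -> H4 at depth 21
  add 119.204.0.0/16 -> H2 at depth 16
  add 177.118.131.76/30 -> H7 at depth 30
  add 119.204.0.0/16 -> H4 at depth 16
  add 119.192.0.0/12 -> H4 at depth 12
  - 119.204.176.0/21 clear@21
  add 0.0.0.0/0 -> H4 at depth 0
  add 177.118.0.0/16 -> H5 at depth 16
  add 177.118.0.0/16 -> H6 at depth 16
  - 0.0.0.0/0 clear@0
  ? 119.204.98.195  path d0:-→d1:-→d2:-→d3:-→d4:-→d5:-→d6:-→d7:-→d8:-→d9:-→d10:-→d11:-→d12:H4→d13:-→d14:-→d15:-→d16:H4  best=H4
  add 119.204.0.0/16 -> H3 at depth 16
  add 119.204.160.0/19 -> H4 at depth 19
  ? 119.192.0.156  path d0:-→d1:-→d2:-→d3:-→d4:-→d5:-→d6:-→d7:-→d8:-→d9:-→d10:-→d11:-→d12:H4  best=H4
  - 177.118.0.0/16 clear@16
  add 177.0.0.0/8 -> H2 at depth 8
  add 96.0.0.0/3 -> H4 at depth 3
  - 177.0.0.0/8 clear@8
  add 112.0.0.0/4 -> H4 at depth 4
  ? 29.21.80.125  path d0:-→d1:-  best=no-route
  add 0.0.0.0/0 -> H5 at depth 0
  add 177.118.128.0/19 -> H6 at depth 19
  ? 177.118.131.76  path d0:H5→d1:-→d2:-→d3:-→d4:-→d5:-→d6:-→d7:-→d8:-→d9:-→d10:-→d11:-→d12:-→d13:-→d14:-→d15:-→d16:-→d17:-→d18:-→d19:H6→d20:-→d21:-→d22:-→d23:-→d24:-→d25:-→d26:-→d27:-→d28:-→d29:-→d30:H7  best=H7
  ? 28.208.28.156  path d0:H5→d1:-  best=H5
  ? 96.0.0.1  path d0:H5→d1:-→d2:-→d3:H4  best=H4
  add 118.0.0.0/7 -> H7 at depth 7
  ? 96.161.104.162  path d0:H5→d1:-→d2:-→d3:H4  best=H4

== LOOKUPS ==
["H4","H4","no-route","H7","H5","H4","H4"]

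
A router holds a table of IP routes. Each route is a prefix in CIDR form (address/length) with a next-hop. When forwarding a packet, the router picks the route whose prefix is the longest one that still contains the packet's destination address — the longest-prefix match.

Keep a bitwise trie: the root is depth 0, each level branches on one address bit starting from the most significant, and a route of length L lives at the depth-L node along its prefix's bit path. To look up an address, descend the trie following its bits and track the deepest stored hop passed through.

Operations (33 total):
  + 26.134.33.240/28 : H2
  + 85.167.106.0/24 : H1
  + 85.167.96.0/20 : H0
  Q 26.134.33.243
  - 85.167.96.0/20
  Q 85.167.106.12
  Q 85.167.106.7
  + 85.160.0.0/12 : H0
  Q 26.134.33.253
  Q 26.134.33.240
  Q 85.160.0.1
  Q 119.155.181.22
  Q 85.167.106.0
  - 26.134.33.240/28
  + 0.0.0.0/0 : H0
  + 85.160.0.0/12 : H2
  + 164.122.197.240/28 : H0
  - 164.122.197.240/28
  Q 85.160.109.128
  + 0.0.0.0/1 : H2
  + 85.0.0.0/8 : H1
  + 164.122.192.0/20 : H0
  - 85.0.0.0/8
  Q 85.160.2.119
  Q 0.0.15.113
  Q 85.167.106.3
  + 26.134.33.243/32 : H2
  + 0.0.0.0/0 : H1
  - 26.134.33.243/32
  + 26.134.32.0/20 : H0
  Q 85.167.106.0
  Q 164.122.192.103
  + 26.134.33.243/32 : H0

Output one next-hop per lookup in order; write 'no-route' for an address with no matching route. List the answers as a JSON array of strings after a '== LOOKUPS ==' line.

Apply in order:
  + 26.134.33.240/28 (H2) depth=28
  + 85.167.106.0/24 (H1) depth=24
  + 85.167.96.0/20 (H0) depth=20
  ? 26.134.33.243  path d0:-→d1:-→d2:-→d3:-→d4:-→d5:-→d6:-→d7:-→d8:-→d9:-→d10:-→d11:-→d12:-→d13:-→d14:-→d15:-→d16:-→d17:-→d18:-→d19:-→d20:-→d21:-→d22:-→d23:-→d24:-→d25:-→d26:-→d27:-→d28:H2  best=H2
  del 85.167.96.0/20 (clear depth 20)
  ? 85.167.106.12  path d0:-→d1:-→d2:-→d3:-→d4:-→d5:-→d6:-→d7:-→d8:-→d9:-→d10:-→d11:-→d12:-→d13:-→d14:-→d15:-→d16:-→d17:-→d18:-→d19:-→d20:-→d21:-→d22:-→d23:-→d24:H1  best=H1
  ? 85.167.106.7  path d0:-→d1:-→d2:-→d3:-→d4:-→d5:-→d6:-→d7:-→d8:-→d9:-→d10:-→d11:-→d12:-→d13:-→d14:-→d15:-→d16:-→d17:-→d18:-→d19:-→d20:-→d21:-→d22:-→d23:-→d24:H1  best=H1
  + 85.160.0.0/12 (H0) depth=12
  ? 26.134.33.253  path d0:-→d1:-→d2:-→d3:-→d4:-→d5:-→d6:-→d7:-→d8:-→d9:-→d10:-→d11:-→d12:-→d13:-→d14:-→d15:-→d16:-→d17:-→d18:-→d19:-→d20:-→d21:-→d22:-→d23:-→d24:-→d25:-→d26:-→d27:-→d28:H2  best=H2
  ? 26.134.33.240  path d0:-→d1:-→d2:-→d3:-→d4:-→d5:-→d6:-→d7:-→d8:-→d9:-→d10:-→d11:-→d12:-→d13:-→d14:-→d15:-→d16:-→d17:-→d18:-→d19:-→d20:-→d21:-→d22:-→d23:-→d24:-→d25:-→d26:-→d27:-→d28:H2  best=H2
  ? 85.160.0.1  path d0:-→d1:-→d2:-→d3:-→d4:-→d5:-→d6:-→d7:-→d8:-→d9:-→d10:-→d11:-→d12:H0→d13:-  best=H0
  ? 119.155.181.22  path d0:-→d1:-→d2:-  best=no-route
  ? 85.167.106.0  path d0:-→d1:-→d2:-→d3:-→d4:-→d5:-→d6:-→d7:-→d8:-→d9:-→d10:-→d11:-→d12:H0→d13:-→d14:-→d15:-→d16:-→d17:-→d18:-→d19:-→d20:-→d21:-→d22:-→d23:-→d24:H1  best=H1
  del 26.134.33.240/28 (clear depth 28)
  + 0.0.0.0/0 (H0) depth=0
  + 85.160.0.0/12 (H2) depth=12
  + 164.122.197.240/28 (H0) depth=28
  del 164.122.197.240/28 (clear depth 28)
  ? 85.160.109.128  path d0:H0→d1:-→d2:-→d3:-→d4:-→d5:-→d6:-→d7:-→d8:-→d9:-→d10:-→d11:-→d12:H2→d13:-  best=H2
  + 0.0.0.0/1 (H2) depth=1
  + 85.0.0.0/8 (H1) depth=8
  + 164.122.192.0/20 (H0) depth=20
  del 85.0.0.0/8 (clear depth 8)
  ? 85.160.2.119  path d0:H0→d1:H2→d2:-→d3:-→d4:-→d5:-→d6:-→d7:-→d8:-→d9:-→d10:-→d11:-→d12:H2→d13:-  best=H2
  ? 0.0.15.113  path d0:H0→d1:H2→d2:-→d3:-  best=H2
  ? 85.167.106.3  path d0:H0→d1:H2→d2:-→d3:-→d4:-→d5:-→d6:-→d7:-→d8:-→d9:-→d10:-→d11:-→d12:H2→d13:-→d14:-→d15:-→d16:-→d17:-→d18:-→d19:-→d20:-→d21:-→d22:-→d23:-→d24:H1  best=H1
  + 26.134.33.243/32 (H2) depth=32
  + 0.0.0.0/0 (H1) depth=0
  del 26.134.33.243/32 (clear depth 32)
  + 26.134.32.0/20 (H0) depth=20
  ? 85.167.106.0  path d0:H1→d1:H2→d2:-→d3:-→d4:-→d5:-→d6:-→d7:-→d8:-→d9:-→d10:-→d11:-→d12:H2→d13:-→d14:-→d15:-→d16:-→d17:-→d18:-→d19:-→d20:-→d21:-→d22:-→d23:-→d24:H1  best=H1
  ? 164.122.192.103  path d0:H1→d1:-→d2:-→d3:-→d4:-→d5:-→d6:-→d7:-→d8:-→d9:-→d10:-→d11:-→d12:-→d13:-→d14:-→d15:-→d16:-→d17:-→d18:-→d19:-→d20:H0→d21:-  best=H0
  + 26.134.33.243/32 (H0) depth=32

== LOOKUPS ==
["H2","H1","H1","H2","H2","H0","no-route","H1","H2","H2","H2","H1","H1","H0"]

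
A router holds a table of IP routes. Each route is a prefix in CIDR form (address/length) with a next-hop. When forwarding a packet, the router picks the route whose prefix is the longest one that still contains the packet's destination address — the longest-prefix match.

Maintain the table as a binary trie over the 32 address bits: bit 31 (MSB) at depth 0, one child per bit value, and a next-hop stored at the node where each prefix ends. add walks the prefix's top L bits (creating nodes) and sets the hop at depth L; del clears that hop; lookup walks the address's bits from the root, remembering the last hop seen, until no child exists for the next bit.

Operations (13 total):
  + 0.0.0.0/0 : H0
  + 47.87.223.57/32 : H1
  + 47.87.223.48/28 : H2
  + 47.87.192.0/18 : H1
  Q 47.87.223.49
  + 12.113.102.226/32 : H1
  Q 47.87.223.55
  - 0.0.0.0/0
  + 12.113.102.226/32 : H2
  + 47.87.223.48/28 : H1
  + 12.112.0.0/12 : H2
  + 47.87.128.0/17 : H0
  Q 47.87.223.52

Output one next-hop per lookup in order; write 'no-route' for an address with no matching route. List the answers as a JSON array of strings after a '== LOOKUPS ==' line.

Apply in order:
  + 0.0.0.0/0 (H0) depth=0
  + 47.87.223.57/32 (H1) depth=32
  + 47.87.223.48/28 (H2) depth=28
  + 47.87.192.0/18 (H1) depth=18
  Q 47.87.223.49: descend 0010111101010111110111110011 ; hops seen [H0,H1,H2] ; pick H2
  + 12.113.102.226/32 (H1) depth=32
  Q 47.87.223.55: descend 0010111101010111110111110011 ; hops seen [H0,H1,H2] ; pick H2
  del 0.0.0.0/0 (clear depth 0)
  + 12.113.102.226/32 (H2) depth=32
  + 47.87.223.48/28 (H1) depth=28
  + 12.112.0.0/12 (H2) depth=12
  + 47.87.128.0/17 (H0) depth=17
  Q 47.87.223.52: descend 0010111101010111110111110011 ; hops seen [H0,H1,H1] ; pick H1

== LOOKUPS ==
["H2","H2","H1"]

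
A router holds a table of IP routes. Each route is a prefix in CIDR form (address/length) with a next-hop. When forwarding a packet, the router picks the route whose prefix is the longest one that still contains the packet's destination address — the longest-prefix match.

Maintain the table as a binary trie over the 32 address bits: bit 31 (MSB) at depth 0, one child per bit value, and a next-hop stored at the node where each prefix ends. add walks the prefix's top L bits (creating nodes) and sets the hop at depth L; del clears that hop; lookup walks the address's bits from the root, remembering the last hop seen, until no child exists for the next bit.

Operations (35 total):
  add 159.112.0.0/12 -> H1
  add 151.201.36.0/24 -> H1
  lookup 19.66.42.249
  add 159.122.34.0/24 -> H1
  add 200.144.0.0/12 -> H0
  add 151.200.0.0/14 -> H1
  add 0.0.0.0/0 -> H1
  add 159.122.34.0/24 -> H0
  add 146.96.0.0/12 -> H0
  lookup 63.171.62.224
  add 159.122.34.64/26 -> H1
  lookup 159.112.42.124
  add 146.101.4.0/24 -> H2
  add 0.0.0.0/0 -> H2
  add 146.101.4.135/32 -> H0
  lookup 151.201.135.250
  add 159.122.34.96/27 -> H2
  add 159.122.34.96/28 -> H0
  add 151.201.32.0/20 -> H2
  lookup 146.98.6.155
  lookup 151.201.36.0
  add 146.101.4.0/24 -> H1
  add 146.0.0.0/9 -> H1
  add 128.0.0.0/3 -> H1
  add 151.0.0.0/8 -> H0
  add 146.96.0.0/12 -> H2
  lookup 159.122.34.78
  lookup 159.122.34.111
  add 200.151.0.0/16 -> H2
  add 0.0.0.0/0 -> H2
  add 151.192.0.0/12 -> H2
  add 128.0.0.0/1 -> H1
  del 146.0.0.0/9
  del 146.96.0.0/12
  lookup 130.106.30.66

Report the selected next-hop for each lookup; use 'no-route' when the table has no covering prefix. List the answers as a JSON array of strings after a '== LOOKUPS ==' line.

Apply in order:
  add 159.112.0.0/12 -> H1 at depth 12
  add 151.201.36.0/24 -> H1 at depth 24
  lookup 19.66.42.249: bits ε walk d0:- -> no-route
  add 159.122.34.0/24 -> H1 at depth 24
  add 200.144.0.0/12 -> H0 at depth 12
  add 151.200.0.0/14 -> H1 at depth 14
  add 0.0.0.0/0 -> H1 at depth 0
  add 159.122.34.0/24 -> H0 at depth 24
  add 146.96.0.0/12 -> H0 at depth 12
  lookup 63.171.62.224: bits ε walk d0:H1 -> H1
  add 159.122.34.64/26 -> H1 at depth 26
  lookup 159.112.42.124: bits 100111110111 walk d0:H1→d1:-→d2:-→d3:-→d4:-→d5:-→d6:-→d7:-→d8:-→d9:-→d10:-→d11:-→d12:H1 -> H1
  add 146.101.4.0/24 -> H2 at depth 24
  add 0.0.0.0/0 -> H2 at depth 0
  add 146.101.4.135/32 -> H0 at depth 32
  lookup 151.201.135.250: bits 1001011111001001 walk d0:H2→d1:-→d2:-→d3:-→d4:-→d5:-→d6:-→d7:-→d8:-→d9:-→d10:-→d11:-→d12:-→d13:-→d14:H1→d15:-→d16:- -> H1
  add 159.122.34.96/27 -> H2 at depth 27
  add 159.122.34.96/28 -> H0 at depth 28
  add 151.201.32.0/20 -> H2 at depth 20
  lookup 146.98.6.155: bits 1001001001100 walk d0:H2→d1:-→d2:-→d3:-→d4:-→d5:-→d6:-→d7:-→d8:-→d9:-→d10:-→d11:-→d12:H0→d13:- -> H0
  lookup 151.201.36.0: bits 100101111100100100100100 walk d0:H2→d1:-→d2:-→d3:-→d4:-→d5:-→d6:-→d7:-→d8:-→d9:-→d10:-→d11:-→d12:-→d13:-→d14:H1→d15:-→d16:-→d17:-→d18:-→d19:-→d20:H2→d21:-→d22:-→d23:-→d24:H1 -> H1
  add 146.101.4.0/24 -> H1 at depth 24
  add 146.0.0.0/9 -> H1 at depth 9
  add 128.0.0.0/3 -> H1 at depth 3
  add 151.0.0.0/8 -> H0 at depth 8
  add 146.96.0.0/12 -> H2 at depth 12
  lookup 159.122.34.78: bits 10011111011110100010001001 walk d0:H2→d1:-→d2:-→d3:H1→d4:-→d5:-→d6:-→d7:-→d8:-→d9:-→d10:-→d11:-→d12:H1→d13:-→d14:-→d15:-→d16:-→d17:-→d18:-→d19:-→d20:-→d21:-→d22:-→d23:-→d24:H0→d25:-→d26:H1 -> H1
  lookup 159.122.34.111: bits 1001111101111010001000100110 walk d0:H2→d1:-→d2:-→d3:H1→d4:-→d5:-→d6:-→d7:-→d8:-→d9:-→d10:-→d11:-→d12:H1→d13:-→d14:-→d15:-→d16:-→d17:-→d18:-→d19:-→d20:-→d21:-→d22:-→d23:-→d24:H0→d25:-→d26:H1→d27:H2→d28:H0 -> H0
  add 200.151.0.0/16 -> H2 at depth 16
  add 0.0.0.0/0 -> H2 at depth 0
  add 151.192.0.0/12 -> H2 at depth 12
  add 128.0.0.0/1 -> H1 at depth 1
  del 146.0.0.0/9 (clear depth 9)
  del 146.96.0.0/12 (clear depth 12)
  lookup 130.106.30.66: bits 100 walk d0:H2→d1:H1→d2:-→d3:H1 -> H1

== LOOKUPS ==
["no-route","H1","H1","H1","H0","H1","H1","H0","H1"]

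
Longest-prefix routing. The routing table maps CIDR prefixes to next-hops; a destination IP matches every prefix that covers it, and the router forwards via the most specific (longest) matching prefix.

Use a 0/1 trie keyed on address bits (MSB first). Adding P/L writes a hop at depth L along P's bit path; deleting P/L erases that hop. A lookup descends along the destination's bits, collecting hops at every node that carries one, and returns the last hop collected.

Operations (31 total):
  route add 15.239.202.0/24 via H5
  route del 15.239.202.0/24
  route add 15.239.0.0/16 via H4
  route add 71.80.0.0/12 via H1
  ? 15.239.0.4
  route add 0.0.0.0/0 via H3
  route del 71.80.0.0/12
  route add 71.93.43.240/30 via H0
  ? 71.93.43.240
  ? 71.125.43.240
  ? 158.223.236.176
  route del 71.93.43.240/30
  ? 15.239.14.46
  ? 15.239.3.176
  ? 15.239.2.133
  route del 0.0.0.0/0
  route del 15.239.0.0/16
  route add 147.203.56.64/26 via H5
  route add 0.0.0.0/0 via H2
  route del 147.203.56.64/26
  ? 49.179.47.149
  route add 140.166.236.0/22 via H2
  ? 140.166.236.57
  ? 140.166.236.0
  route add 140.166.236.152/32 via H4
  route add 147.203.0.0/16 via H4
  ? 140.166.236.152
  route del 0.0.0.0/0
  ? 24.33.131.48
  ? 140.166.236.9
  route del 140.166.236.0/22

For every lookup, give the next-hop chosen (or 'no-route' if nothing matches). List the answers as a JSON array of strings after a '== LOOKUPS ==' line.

Apply in order:
  + 15.239.202.0/24 (H5) depth=24
  - 15.239.202.0/24 clear@24
  + 15.239.0.0/16 (H4) depth=16
  + 71.80.0.0/12 (H1) depth=12
  ? 15.239.0.4  path d0:-→d1:-→d2:-→d3:-→d4:-→d5:-→d6:-→d7:-→d8:-→d9:-→d10:-→d11:-→d12:-→d13:-→d14:-→d15:-→d16:H4  best=H4
  + 0.0.0.0/0 (H3) depth=0
  - 71.80.0.0/12 clear@12
  + 71.93.43.240/30 (H0) depth=30
  ? 71.93.43.240  path d0:H3→d1:-→d2:-→d3:-→d4:-→d5:-→d6:-→d7:-→d8:-→d9:-→d10:-→d11:-→d12:-→d13:-→d14:-→d15:-→d16:-→d17:-→d18:-→d19:-→d20:-→d21:-→d22:-→d23:-→d24:-→d25:-→d26:-→d27:-→d28:-→d29:-→d30:H0  best=H0
  ? 71.125.43.240  path d0:H3→d1:-→d2:-→d3:-→d4:-→d5:-→d6:-→d7:-→d8:-→d9:-→d10:-  best=H3
  ? 158.223.236.176  path d0:H3  best=H3
  - 71.93.43.240/30 clear@30
  ? 15.239.14.46  path d0:H3→d1:-→d2:-→d3:-→d4:-→d5:-→d6:-→d7:-→d8:-→d9:-→d10:-→d11:-→d12:-→d13:-→d14:-→d15:-→d16:H4  best=H4
  ? 15.239.3.176  path d0:H3→d1:-→d2:-→d3:-→d4:-→d5:-→d6:-→d7:-→d8:-→d9:-→d10:-→d11:-→d12:-→d13:-→d14:-→d15:-→d16:H4  best=H4
  ? 15.239.2.133  path d0:H3→d1:-→d2:-→d3:-→d4:-→d5:-→d6:-→d7:-→d8:-→d9:-→d10:-→d11:-→d12:-→d13:-→d14:-→d15:-→d16:H4  best=H4
  - 0.0.0.0/0 clear@0
  - 15.239.0.0/16 clear@16
  + 147.203.56.64/26 (H5) depth=26
  + 0.0.0.0/0 (H2) depth=0
  - 147.203.56.64/26 clear@26
  ? 49.179.47.149  path d0:H2→d1:-→d2:-  best=H2
  + 140.166.236.0/22 (H2) depth=22
  ? 140.166.236.57  path d0:H2→d1:-→d2:-→d3:-→d4:-→d5:-→d6:-→d7:-→d8:-→d9:-→d10:-→d11:-→d12:-→d13:-→d14:-→d15:-→d16:-→d17:-→d18:-→d19:-→d20:-→d21:-→d22:H2  best=H2
  ? 140.166.236.0  path d0:H2→d1:-→d2:-→d3:-→d4:-→d5:-→d6:-→d7:-→d8:-→d9:-→d10:-→d11:-→d12:-→d13:-→d14:-→d15:-→d16:-→d17:-→d18:-→d19:-→d20:-→d21:-→d22:H2  best=H2
  + 140.166.236.152/32 (H4) depth=32
  + 147.203.0.0/16 (H4) depth=16
  ? 140.166.236.152  path d0:H2→d1:-→d2:-→d3:-→d4:-→d5:-→d6:-→d7:-→d8:-→d9:-→d10:-→d11:-→d12:-→d13:-→d14:-→d15:-→d16:-→d17:-→d18:-→d19:-→d20:-→d21:-→d22:H2→d23:-→d24:-→d25:-→d26:-→d27:-→d28:-→d29:-→d30:-→d31:-→d32:H4  best=H4
  - 0.0.0.0/0 clear@0
  ? 24.33.131.48  path d0:-→d1:-→d2:-→d3:-  best=no-route
  ? 140.166.236.9  path d0:-→d1:-→d2:-→d3:-→d4:-→d5:-→d6:-→d7:-→d8:-→d9:-→d10:-→d11:-→d12:-→d13:-→d14:-→d15:-→d16:-→d17:-→d18:-→d19:-→d20:-→d21:-→d22:H2→d23:-→d24:-  best=H2
  - 140.166.236.0/22 clear@22

== LOOKUPS ==
["H4","H0","H3","H3","H4","H4","H4","H2","H2","H2","H4","no-route","H2"]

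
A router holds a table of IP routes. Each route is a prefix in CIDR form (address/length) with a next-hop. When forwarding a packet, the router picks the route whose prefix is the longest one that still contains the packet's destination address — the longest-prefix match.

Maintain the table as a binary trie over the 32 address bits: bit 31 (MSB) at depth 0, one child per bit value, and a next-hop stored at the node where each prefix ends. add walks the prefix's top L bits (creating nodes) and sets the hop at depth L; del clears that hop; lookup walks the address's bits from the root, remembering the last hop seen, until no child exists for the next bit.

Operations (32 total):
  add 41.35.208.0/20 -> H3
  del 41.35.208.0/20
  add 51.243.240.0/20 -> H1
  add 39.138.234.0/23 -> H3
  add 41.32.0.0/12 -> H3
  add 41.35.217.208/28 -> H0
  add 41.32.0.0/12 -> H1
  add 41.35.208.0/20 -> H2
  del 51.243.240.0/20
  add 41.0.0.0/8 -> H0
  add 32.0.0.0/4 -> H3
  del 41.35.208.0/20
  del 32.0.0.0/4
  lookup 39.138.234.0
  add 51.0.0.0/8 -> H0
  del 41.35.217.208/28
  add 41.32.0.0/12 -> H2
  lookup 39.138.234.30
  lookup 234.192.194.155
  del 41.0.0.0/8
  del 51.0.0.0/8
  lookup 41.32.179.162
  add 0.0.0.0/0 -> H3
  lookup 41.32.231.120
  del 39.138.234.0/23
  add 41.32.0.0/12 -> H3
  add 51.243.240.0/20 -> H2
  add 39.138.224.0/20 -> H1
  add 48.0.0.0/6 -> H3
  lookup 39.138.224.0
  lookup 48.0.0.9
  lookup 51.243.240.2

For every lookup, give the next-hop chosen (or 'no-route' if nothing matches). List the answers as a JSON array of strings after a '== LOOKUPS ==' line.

Process each operation:
  add 41.35.208.0/20 -> H3 at depth 20
  del 41.35.208.0/20 (clear depth 20)
  add 51.243.240.0/20 -> H1 at depth 20
  add 39.138.234.0/23 -> H3 at depth 23
  add 41.32.0.0/12 -> H3 at depth 12
  add 41.35.217.208/28 -> H0 at depth 28
  add 41.32.0.0/12 -> H1 at depth 12
  add 41.35.208.0/20 -> H2 at depth 20
  del 51.243.240.0/20 (clear depth 20)
  add 41.0.0.0/8 -> H0 at depth 8
  add 32.0.0.0/4 -> H3 at depth 4
  del 41.35.208.0/20 (clear depth 20)
  del 32.0.0.0/4 (clear depth 4)
  lookup 39.138.234.0: bits 00100111100010101110101 walk d0:-→d1:-→d2:-→d3:-→d4:-→d5:-→d6:-→d7:-→d8:-→d9:-→d10:-→d11:-→d12:-→d13:-→d14:-→d15:-→d16:-→d17:-→d18:-→d19:-→d20:-→d21:-→d22:-→d23:H3 -> H3
  add 51.0.0.0/8 -> H0 at depth 8
  del 41.35.217.208/28 (clear depth 28)
  add 41.32.0.0/12 -> H2 at depth 12
  lookup 39.138.234.30: bits 00100111100010101110101 walk d0:-→d1:-→d2:-→d3:-→d4:-→d5:-→d6:-→d7:-→d8:-→d9:-→d10:-→d11:-→d12:-→d13:-→d14:-→d15:-→d16:-→d17:-→d18:-→d19:-→d20:-→d21:-→d22:-→d23:H3 -> H3
  lookup 234.192.194.155: bits ε walk d0:- -> no-route
  del 41.0.0.0/8 (clear depth 8)
  del 51.0.0.0/8 (clear depth 8)
  lookup 41.32.179.162: bits 00101001001000 walk d0:-→d1:-→d2:-→d3:-→d4:-→d5:-→d6:-→d7:-→d8:-→d9:-→d10:-→d11:-→d12:H2→d13:-→d14:- -> H2
  add 0.0.0.0/0 -> H3 at depth 0
  lookup 41.32.231.120: bits 00101001001000 walk d0:H3→d1:-→d2:-→d3:-→d4:-→d5:-→d6:-→d7:-→d8:-→d9:-→d10:-→d11:-→d12:H2→d13:-→d14:- -> H2
  del 39.138.234.0/23 (clear depth 23)
  add 41.32.0.0/12 -> H3 at depth 12
  add 51.243.240.0/20 -> H2 at depth 20
  add 39.138.224.0/20 -> H1 at depth 20
  add 48.0.0.0/6 -> H3 at depth 6
  lookup 39.138.224.0: bits 00100111100010101110 walk d0:H3→d1:-→d2:-→d3:-→d4:-→d5:-→d6:-→d7:-→d8:-→d9:-→d10:-→d11:-→d12:-→d13:-→d14:-→d15:-→d16:-→d17:-→d18:-→d19:-→d20:H1 -> H1
  lookup 48.0.0.9: bits 001100 walk d0:H3→d1:-→d2:-→d3:-→d4:-→d5:-→d6:H3 -> H3
  lookup 51.243.240.2: bits 00110011111100111111 walk d0:H3→d1:-→d2:-→d3:-→d4:-→d5:-→d6:H3→d7:-→d8:-→d9:-→d10:-→d11:-→d12:-→d13:-→d14:-→d15:-→d16:-→d17:-→d18:-→d19:-→d20:H2 -> H2

== LOOKUPS ==
["H3","H3","no-route","H2","H2","H1","H3","H2"]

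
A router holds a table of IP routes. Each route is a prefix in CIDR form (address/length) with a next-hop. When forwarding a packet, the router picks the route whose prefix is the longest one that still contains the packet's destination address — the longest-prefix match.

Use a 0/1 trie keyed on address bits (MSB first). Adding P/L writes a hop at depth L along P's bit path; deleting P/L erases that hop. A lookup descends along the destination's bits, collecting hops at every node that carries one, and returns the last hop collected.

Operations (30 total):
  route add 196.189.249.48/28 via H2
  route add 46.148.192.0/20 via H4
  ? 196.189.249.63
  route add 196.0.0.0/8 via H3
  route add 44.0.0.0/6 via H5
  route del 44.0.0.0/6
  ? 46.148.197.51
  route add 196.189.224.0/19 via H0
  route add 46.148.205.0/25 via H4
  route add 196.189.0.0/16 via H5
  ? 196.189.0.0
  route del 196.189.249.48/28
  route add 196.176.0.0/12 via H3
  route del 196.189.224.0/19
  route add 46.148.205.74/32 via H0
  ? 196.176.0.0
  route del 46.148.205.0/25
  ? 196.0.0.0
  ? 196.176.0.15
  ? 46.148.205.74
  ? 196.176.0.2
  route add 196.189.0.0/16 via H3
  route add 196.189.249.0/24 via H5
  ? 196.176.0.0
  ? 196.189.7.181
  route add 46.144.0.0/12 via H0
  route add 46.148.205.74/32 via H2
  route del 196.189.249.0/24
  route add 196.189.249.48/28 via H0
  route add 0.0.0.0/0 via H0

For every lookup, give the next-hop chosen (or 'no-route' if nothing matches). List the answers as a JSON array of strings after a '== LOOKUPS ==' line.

Process each operation:
  + 196.189.249.48/28 (H2) depth=28
  + 46.148.192.0/20 (H4) depth=20
  Q 196.189.249.63: descend 1100010010111101111110010011 ; hops seen [H2] ; pick H2
  + 196.0.0.0/8 (H3) depth=8
  + 44.0.0.0/6 (H5) depth=6
  del 44.0.0.0/6 (clear depth 6)
  Q 46.148.197.51: descend 00101110100101001100 ; hops seen [H4] ; pick H4
  + 196.189.224.0/19 (H0) depth=19
  + 46.148.205.0/25 (H4) depth=25
  + 196.189.0.0/16 (H5) depth=16
  Q 196.189.0.0: descend 1100010010111101 ; hops seen [H3,H5] ; pick H5
  del 196.189.249.48/28 (clear depth 28)
  + 196.176.0.0/12 (H3) depth=12
  del 196.189.224.0/19 (clear depth 19)
  + 46.148.205.74/32 (H0) depth=32
  Q 196.176.0.0: descend 110001001011 ; hops seen [H3,H3] ; pick H3
  del 46.148.205.0/25 (clear depth 25)
  Q 196.0.0.0: descend 11000100 ; hops seen [H3] ; pick H3
  Q 196.176.0.15: descend 110001001011 ; hops seen [H3,H3] ; pick H3
  Q 46.148.205.74: descend 00101110100101001100110101001010 ; hops seen [H4,H0] ; pick H0
  Q 196.176.0.2: descend 110001001011 ; hops seen [H3,H3] ; pick H3
  + 196.189.0.0/16 (H3) depth=16
  + 196.189.249.0/24 (H5) depth=24
  Q 196.176.0.0: descend 110001001011 ; hops seen [H3,H3] ; pick H3
  Q 196.189.7.181: descend 1100010010111101 ; hops seen [H3,H3,H3] ; pick H3
  + 46.144.0.0/12 (H0) depth=12
  + 46.148.205.74/32 (H2) depth=32
  del 196.189.249.0/24 (clear depth 24)
  + 196.189.249.48/28 (H0) depth=28
  + 0.0.0.0/0 (H0) depth=0

== LOOKUPS ==
["H2","H4","H5","H3","H3","H3","H0","H3","H3","H3"]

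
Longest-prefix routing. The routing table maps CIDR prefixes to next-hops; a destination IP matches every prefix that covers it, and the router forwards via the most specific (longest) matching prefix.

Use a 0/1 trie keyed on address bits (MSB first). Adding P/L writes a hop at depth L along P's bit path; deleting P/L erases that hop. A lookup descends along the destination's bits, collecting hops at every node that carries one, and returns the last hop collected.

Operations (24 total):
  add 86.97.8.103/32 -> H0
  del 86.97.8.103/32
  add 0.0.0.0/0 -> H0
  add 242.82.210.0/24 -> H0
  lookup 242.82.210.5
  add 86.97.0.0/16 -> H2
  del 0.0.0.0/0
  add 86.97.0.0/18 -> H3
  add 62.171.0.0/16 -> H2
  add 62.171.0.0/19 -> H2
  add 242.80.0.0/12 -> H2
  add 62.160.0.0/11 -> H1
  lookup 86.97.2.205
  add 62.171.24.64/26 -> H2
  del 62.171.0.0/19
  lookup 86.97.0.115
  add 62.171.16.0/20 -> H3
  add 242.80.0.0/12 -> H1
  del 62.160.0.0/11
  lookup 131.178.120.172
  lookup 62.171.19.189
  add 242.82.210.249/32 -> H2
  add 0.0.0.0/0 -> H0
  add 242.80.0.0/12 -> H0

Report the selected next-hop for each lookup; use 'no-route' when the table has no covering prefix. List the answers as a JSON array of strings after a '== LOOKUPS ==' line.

Apply in order:
  add 86.97.8.103/32 -> H0 at depth 32
  - 86.97.8.103/32 clear@32
  add 0.0.0.0/0 -> H0 at depth 0
  add 242.82.210.0/24 -> H0 at depth 24
  Q 242.82.210.5: descend 111100100101001011010010 ; hops seen [H0,H0] ; pick H0
  add 86.97.0.0/16 -> H2 at depth 16
  - 0.0.0.0/0 clear@0
  add 86.97.0.0/18 -> H3 at depth 18
  add 62.171.0.0/16 -> H2 at depth 16
  add 62.171.0.0/19 -> H2 at depth 19
  add 242.80.0.0/12 -> H2 at depth 12
  add 62.160.0.0/11 -> H1 at depth 11
  Q 86.97.2.205: descend 01010110011000010000 ; hops seen [H2,H3] ; pick H3
  add 62.171.24.64/26 -> H2 at depth 26
  - 62.171.0.0/19 clear@19
  Q 86.97.0.115: descend 01010110011000010000 ; hops seen [H2,H3] ; pick H3
  add 62.171.16.0/20 -> H3 at depth 20
  add 242.80.0.0/12 -> H1 at depth 12
  - 62.160.0.0/11 clear@11
  Q 131.178.120.172: descend 1 ; hops seen [∅] ; pick no-route
  Q 62.171.19.189: descend 00111110101010110001 ; hops seen [H2,H3] ; pick H3
  add 242.82.210.249/32 -> H2 at depth 32
  add 0.0.0.0/0 -> H0 at depth 0
  add 242.80.0.0/12 -> H0 at depth 12

== LOOKUPS ==
["H0","H3","H3","no-route","H3"]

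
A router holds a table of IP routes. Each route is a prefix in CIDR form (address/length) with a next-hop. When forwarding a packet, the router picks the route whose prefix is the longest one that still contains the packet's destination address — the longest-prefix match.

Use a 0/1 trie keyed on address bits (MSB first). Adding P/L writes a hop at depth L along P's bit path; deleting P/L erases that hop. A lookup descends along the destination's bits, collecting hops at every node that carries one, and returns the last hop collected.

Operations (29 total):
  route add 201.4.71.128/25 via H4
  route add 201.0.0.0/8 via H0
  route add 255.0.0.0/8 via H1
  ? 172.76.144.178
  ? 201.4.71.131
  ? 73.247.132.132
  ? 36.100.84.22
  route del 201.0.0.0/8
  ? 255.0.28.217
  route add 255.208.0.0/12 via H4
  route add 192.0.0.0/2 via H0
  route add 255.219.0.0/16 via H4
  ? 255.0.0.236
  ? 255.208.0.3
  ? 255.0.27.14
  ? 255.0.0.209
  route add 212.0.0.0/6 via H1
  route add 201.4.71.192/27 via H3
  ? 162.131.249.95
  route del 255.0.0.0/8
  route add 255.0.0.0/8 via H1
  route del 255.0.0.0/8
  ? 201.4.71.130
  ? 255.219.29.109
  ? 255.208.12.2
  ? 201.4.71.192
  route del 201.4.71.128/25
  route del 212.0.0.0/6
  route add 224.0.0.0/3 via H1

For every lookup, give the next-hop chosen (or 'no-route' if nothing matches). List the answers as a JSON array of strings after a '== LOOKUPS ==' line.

Apply in order:
  add 201.4.71.128/25 -> H4 at depth 25
  add 201.0.0.0/8 -> H0 at depth 8
  add 255.0.0.0/8 -> H1 at depth 8
  lookup 172.76.144.178: bits 1 walk d0:-→d1:- -> no-route
  lookup 201.4.71.131: bits 1100100100000100010001111 walk d0:-→d1:-→d2:-→d3:-→d4:-→d5:-→d6:-→d7:-→d8:H0→d9:-→d10:-→d11:-→d12:-→d13:-→d14:-→d15:-→d16:-→d17:-→d18:-→d19:-→d20:-→d21:-→d22:-→d23:-→d24:-→d25:H4 -> H4
  lookup 73.247.132.132: bits ε walk d0:- -> no-route
  lookup 36.100.84.22: bits ε walk d0:- -> no-route
  - 201.0.0.0/8 clear@8
  lookup 255.0.28.217: bits 11111111 walk d0:-→d1:-→d2:-→d3:-→d4:-→d5:-→d6:-→d7:-→d8:H1 -> H1
  add 255.208.0.0/12 -> H4 at depth 12
  add 192.0.0.0/2 -> H0 at depth 2
  add 255.219.0.0/16 -> H4 at depth 16
  lookup 255.0.0.236: bits 11111111 walk d0:-→d1:-→d2:H0→d3:-→d4:-→d5:-→d6:-→d7:-→d8:H1 -> H1
  lookup 255.208.0.3: bits 111111111101 walk d0:-→d1:-→d2:H0→d3:-→d4:-→d5:-→d6:-→d7:-→d8:H1→d9:-→d10:-→d11:-→d12:H4 -> H4
  lookup 255.0.27.14: bits 11111111 walk d0:-→d1:-→d2:H0→d3:-→d4:-→d5:-→d6:-→d7:-→d8:H1 -> H1
  lookup 255.0.0.209: bits 11111111 walk d0:-→d1:-→d2:H0→d3:-→d4:-→d5:-→d6:-→d7:-→d8:H1 -> H1
  add 212.0.0.0/6 -> H1 at depth 6
  add 201.4.71.192/27 -> H3 at depth 27
  lookup 162.131.249.95: bits 1 walk d0:-→d1:- -> no-route
  - 255.0.0.0/8 clear@8
  add 255.0.0.0/8 -> H1 at depth 8
  - 255.0.0.0/8 clear@8
  lookup 201.4.71.130: bits 1100100100000100010001111 walk d0:-→d1:-→d2:H0→d3:-→d4:-→d5:-→d6:-→d7:-→d8:-→d9:-→d10:-→d11:-→d12:-→d13:-→d14:-→d15:-→d16:-→d17:-→d18:-→d19:-→d20:-→d21:-→d22:-→d23:-→d24:-→d25:H4 -> H4
  lookup 255.219.29.109: bits 1111111111011011 walk d0:-→d1:-→d2:H0→d3:-→d4:-→d5:-→d6:-→d7:-→d8:-→d9:-→d10:-→d11:-→d12:H4→d13:-→d14:-→d15:-→d16:H4 -> H4
  lookup 255.208.12.2: bits 111111111101 walk d0:-→d1:-→d2:H0→d3:-→d4:-→d5:-→d6:-→d7:-→d8:-→d9:-→d10:-→d11:-→d12:H4 -> H4
  lookup 201.4.71.192: bits 110010010000010001000111110 walk d0:-→d1:-→d2:H0→d3:-→d4:-→d5:-→d6:-→d7:-→d8:-→d9:-→d10:-→d11:-→d12:-→d13:-→d14:-→d15:-→d16:-→d17:-→d18:-→d19:-→d20:-→d21:-→d22:-→d23:-→d24:-→d25:H4→d26:-→d27:H3 -> H3
  - 201.4.71.128/25 clear@25
  - 212.0.0.0/6 clear@6
  add 224.0.0.0/3 -> H1 at depth 3

== LOOKUPS ==
["no-route","H4","no-route","no-route","H1","H1","H4","H1","H1","no-route","H4","H4","H4","H3"]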